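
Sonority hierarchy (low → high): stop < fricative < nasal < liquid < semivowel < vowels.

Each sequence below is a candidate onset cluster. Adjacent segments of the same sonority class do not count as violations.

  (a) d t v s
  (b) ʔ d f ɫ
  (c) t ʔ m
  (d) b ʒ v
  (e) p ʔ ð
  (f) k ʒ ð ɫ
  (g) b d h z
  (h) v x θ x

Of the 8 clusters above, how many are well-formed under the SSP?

8

(a) sonority 1-1-2-2: well-formed.
(b) sonority 1-1-2-4: well-formed.
(c) sonority 1-1-3: well-formed.
(d) sonority 1-2-2: well-formed.
(e) sonority 1-1-2: well-formed.
(f) sonority 1-2-2-4: well-formed.
(g) sonority 1-1-2-2: well-formed.
(h) sonority 2-2-2-2: well-formed.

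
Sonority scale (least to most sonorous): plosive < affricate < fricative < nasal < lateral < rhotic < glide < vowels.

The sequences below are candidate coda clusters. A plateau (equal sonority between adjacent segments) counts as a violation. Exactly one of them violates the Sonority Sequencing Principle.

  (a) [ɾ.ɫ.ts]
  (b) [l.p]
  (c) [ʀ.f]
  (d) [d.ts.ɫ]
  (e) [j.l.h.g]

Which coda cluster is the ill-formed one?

(a) sonority 6-5-2: well-formed.
(b) sonority 5-1: well-formed.
(c) sonority 6-3: well-formed.
(d) sonority 1-2-5: ill-formed.
(e) sonority 7-5-3-1: well-formed.

d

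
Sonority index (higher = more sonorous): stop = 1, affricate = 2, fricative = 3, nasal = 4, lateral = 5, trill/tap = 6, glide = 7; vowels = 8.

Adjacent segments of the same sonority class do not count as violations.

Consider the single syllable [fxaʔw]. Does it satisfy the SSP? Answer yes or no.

no

Onset: /f/ is a fricative (sonority 3), /x/ is a fricative (sonority 3); then the nucleus /a/ (sonority 8).
Onset profile 3-3-8 — rises to the nucleus.
Coda: /ʔ/ is a stop (sonority 1), /w/ is a glide (sonority 7).
Coda profile 8-1-7 — does not fall throughout.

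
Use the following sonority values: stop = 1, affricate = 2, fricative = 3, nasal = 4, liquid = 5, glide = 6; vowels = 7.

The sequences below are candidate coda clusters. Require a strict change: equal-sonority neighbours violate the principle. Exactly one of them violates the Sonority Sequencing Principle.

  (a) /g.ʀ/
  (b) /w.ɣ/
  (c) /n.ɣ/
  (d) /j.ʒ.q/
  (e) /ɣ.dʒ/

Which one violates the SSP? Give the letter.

a

(a) 1-5 → violates
(b) 6-3 → obeys
(c) 4-3 → obeys
(d) 6-3-1 → obeys
(e) 3-2 → obeys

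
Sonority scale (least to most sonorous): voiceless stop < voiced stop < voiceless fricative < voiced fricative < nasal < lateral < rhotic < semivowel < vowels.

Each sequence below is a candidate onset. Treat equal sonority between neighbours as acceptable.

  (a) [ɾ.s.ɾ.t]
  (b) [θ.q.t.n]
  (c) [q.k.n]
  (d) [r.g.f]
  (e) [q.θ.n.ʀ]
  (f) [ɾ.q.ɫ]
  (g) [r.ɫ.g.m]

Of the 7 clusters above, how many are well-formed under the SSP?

2

(a) sonority 7-3-7-1: ill-formed.
(b) sonority 3-1-1-5: ill-formed.
(c) sonority 1-1-5: well-formed.
(d) sonority 7-2-3: ill-formed.
(e) sonority 1-3-5-7: well-formed.
(f) sonority 7-1-6: ill-formed.
(g) sonority 7-6-2-5: ill-formed.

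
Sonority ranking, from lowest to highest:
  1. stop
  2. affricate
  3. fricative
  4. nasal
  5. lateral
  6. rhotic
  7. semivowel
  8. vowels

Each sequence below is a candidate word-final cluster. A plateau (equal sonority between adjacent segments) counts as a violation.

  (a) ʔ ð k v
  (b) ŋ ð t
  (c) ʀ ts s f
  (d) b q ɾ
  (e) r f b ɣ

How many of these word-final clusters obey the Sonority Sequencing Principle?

1

(a) ʔ ð k v: profile 1-3-1-3 — violates.
(b) ŋ ð t: profile 4-3-1 — obeys.
(c) ʀ ts s f: profile 6-2-3-3 — violates.
(d) b q ɾ: profile 1-1-6 — violates.
(e) r f b ɣ: profile 6-3-1-3 — violates.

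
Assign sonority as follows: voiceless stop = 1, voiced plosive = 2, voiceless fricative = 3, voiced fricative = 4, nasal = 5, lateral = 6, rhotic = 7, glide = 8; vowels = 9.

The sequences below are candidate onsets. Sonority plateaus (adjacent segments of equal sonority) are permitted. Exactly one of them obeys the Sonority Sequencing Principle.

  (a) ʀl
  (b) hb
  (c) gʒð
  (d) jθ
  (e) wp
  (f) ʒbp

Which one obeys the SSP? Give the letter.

(a) 7-6 → violates
(b) 3-2 → violates
(c) 2-4-4 → obeys
(d) 8-3 → violates
(e) 8-1 → violates
(f) 4-2-1 → violates

c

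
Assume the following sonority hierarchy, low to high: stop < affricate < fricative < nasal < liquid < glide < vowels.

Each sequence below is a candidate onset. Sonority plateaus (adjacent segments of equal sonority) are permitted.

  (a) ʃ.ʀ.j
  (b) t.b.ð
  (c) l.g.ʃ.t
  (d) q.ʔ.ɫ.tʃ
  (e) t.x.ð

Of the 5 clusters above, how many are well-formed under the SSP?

3

(a) ʃ.ʀ.j: profile 3-5-6 — obeys.
(b) t.b.ð: profile 1-1-3 — obeys.
(c) l.g.ʃ.t: profile 5-1-3-1 — violates.
(d) q.ʔ.ɫ.tʃ: profile 1-1-5-2 — violates.
(e) t.x.ð: profile 1-3-3 — obeys.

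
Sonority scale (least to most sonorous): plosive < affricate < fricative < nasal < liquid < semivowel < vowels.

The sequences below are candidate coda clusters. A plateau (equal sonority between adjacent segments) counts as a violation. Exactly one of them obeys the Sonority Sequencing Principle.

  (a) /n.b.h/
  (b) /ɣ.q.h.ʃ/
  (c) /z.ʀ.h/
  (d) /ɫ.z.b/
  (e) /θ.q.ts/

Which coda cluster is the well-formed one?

d

(a) sonority 4-1-3: ill-formed.
(b) sonority 3-1-3-3: ill-formed.
(c) sonority 3-5-3: ill-formed.
(d) sonority 5-3-1: well-formed.
(e) sonority 3-1-2: ill-formed.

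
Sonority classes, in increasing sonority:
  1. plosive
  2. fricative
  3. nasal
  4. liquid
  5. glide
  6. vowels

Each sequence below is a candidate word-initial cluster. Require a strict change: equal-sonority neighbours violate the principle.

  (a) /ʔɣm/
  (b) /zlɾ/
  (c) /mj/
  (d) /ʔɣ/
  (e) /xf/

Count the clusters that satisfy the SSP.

(a) /ʔɣm/: profile 1-2-3 — obeys.
(b) /zlɾ/: profile 2-4-4 — violates.
(c) /mj/: profile 3-5 — obeys.
(d) /ʔɣ/: profile 1-2 — obeys.
(e) /xf/: profile 2-2 — violates.

3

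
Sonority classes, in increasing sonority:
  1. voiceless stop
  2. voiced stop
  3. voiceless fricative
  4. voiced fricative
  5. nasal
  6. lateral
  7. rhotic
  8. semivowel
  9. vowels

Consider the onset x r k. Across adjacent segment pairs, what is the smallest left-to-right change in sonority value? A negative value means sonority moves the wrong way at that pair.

/x/ — voiceless fricative, sonority 3.
/r/ — rhotic, sonority 7.
/k/ — voiceless stop, sonority 1.
/x/→/r/: change +4.
/r/→/k/: change -6.
Minimum = -6.

-6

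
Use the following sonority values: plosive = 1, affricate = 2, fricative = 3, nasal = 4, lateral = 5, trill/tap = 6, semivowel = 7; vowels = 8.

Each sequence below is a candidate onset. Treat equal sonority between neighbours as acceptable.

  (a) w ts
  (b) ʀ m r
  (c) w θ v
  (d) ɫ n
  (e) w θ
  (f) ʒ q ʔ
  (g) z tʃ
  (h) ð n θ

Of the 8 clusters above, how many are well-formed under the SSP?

0

(a) w ts: profile 7-2 — violates.
(b) ʀ m r: profile 6-4-6 — violates.
(c) w θ v: profile 7-3-3 — violates.
(d) ɫ n: profile 5-4 — violates.
(e) w θ: profile 7-3 — violates.
(f) ʒ q ʔ: profile 3-1-1 — violates.
(g) z tʃ: profile 3-2 — violates.
(h) ð n θ: profile 3-4-3 — violates.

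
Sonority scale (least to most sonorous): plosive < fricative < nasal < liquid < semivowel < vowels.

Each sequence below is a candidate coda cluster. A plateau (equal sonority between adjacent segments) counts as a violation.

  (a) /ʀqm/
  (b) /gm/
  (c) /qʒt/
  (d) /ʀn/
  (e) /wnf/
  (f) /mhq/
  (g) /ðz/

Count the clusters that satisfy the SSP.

(a) sonority 4-1-3: ill-formed.
(b) sonority 1-3: ill-formed.
(c) sonority 1-2-1: ill-formed.
(d) sonority 4-3: well-formed.
(e) sonority 5-3-2: well-formed.
(f) sonority 3-2-1: well-formed.
(g) sonority 2-2: ill-formed.

3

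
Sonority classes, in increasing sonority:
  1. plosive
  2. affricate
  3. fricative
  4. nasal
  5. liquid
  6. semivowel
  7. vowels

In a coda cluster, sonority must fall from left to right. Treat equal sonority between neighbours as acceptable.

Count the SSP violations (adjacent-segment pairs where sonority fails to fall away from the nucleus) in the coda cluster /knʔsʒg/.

/k/ — plosive, sonority 1.
/n/ — nasal, sonority 4.
/ʔ/ — plosive, sonority 1.
/s/ — fricative, sonority 3.
/ʒ/ — fricative, sonority 3.
/g/ — plosive, sonority 1.
/k/→/n/: 1→4 (does not fall) — violation.
/n/→/ʔ/: 4→1 (falls) — ok.
/ʔ/→/s/: 1→3 (does not fall) — violation.
/s/→/ʒ/: 3→3 (plateau, allowed) — ok.
/ʒ/→/g/: 3→1 (falls) — ok.

2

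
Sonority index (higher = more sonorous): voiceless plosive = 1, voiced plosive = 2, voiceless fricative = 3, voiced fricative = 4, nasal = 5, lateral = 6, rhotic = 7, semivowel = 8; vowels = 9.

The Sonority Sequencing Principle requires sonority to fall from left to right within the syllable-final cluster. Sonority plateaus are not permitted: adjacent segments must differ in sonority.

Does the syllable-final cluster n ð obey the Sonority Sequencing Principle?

/n/ is a nasal (sonority 5).
/ð/ is a voiced fricative (sonority 4).
The profile 5-4 strictly falls, so the syllable-final cluster satisfies the SSP.

yes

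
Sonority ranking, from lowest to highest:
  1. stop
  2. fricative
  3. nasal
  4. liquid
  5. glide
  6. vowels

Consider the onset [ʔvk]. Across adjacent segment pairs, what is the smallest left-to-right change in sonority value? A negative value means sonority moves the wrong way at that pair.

/ʔ/: stop = 1.
/v/: fricative = 2.
/k/: stop = 1.
/ʔ/→/v/: change +1.
/v/→/k/: change -1.
Minimum = -1.

-1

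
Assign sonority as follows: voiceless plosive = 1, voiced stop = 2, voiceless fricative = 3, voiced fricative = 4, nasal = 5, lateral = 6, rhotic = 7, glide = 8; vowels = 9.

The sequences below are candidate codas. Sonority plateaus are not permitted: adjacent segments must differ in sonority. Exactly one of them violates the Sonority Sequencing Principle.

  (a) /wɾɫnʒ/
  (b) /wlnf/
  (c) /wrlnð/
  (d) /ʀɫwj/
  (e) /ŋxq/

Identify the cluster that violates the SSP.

d

(a) 8-7-6-5-4 → obeys
(b) 8-6-5-3 → obeys
(c) 8-7-6-5-4 → obeys
(d) 7-6-8-8 → violates
(e) 5-3-1 → obeys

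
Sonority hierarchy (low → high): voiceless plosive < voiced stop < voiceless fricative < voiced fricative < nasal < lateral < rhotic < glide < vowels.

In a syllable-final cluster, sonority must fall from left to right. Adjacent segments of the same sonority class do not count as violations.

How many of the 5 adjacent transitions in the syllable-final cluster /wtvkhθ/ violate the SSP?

2

/w/: glide = 8.
/t/: voiceless plosive = 1.
/v/: voiced fricative = 4.
/k/: voiceless plosive = 1.
/h/: voiceless fricative = 3.
/θ/: voiceless fricative = 3.
/w/→/t/: 8→1 (falls) — ok.
/t/→/v/: 1→4 (does not fall) — violation.
/v/→/k/: 4→1 (falls) — ok.
/k/→/h/: 1→3 (does not fall) — violation.
/h/→/θ/: 3→3 (plateau, allowed) — ok.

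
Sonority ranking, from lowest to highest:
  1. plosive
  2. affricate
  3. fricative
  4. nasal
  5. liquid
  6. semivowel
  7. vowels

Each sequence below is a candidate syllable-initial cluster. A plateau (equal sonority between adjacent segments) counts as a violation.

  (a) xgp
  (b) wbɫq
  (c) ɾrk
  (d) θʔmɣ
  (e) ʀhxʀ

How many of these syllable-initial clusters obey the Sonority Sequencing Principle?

0

(a) 3-1-1 → violates
(b) 6-1-5-1 → violates
(c) 5-5-1 → violates
(d) 3-1-4-3 → violates
(e) 5-3-3-5 → violates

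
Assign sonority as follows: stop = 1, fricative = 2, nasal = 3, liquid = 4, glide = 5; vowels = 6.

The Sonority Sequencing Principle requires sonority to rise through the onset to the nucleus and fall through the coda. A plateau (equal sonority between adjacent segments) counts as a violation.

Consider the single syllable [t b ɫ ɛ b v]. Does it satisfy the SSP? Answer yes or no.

Onset: /t/ is a stop (sonority 1), /b/ is a stop (sonority 1), /ɫ/ is a liquid (sonority 4); then the nucleus /ɛ/ (sonority 6).
Onset profile 1-1-4-6 — does not strictly rise throughout.
Coda: /b/ is a stop (sonority 1), /v/ is a fricative (sonority 2).
Coda profile 6-1-2 — does not strictly fall throughout.

no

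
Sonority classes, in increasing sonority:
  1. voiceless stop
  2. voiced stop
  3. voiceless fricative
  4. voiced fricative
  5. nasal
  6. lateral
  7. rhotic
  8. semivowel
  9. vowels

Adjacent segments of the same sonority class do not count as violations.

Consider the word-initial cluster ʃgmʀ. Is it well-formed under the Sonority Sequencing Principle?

/ʃ/: voiceless fricative = 3.
/g/: voiced stop = 2.
/m/: nasal = 5.
/ʀ/: rhotic = 7.
The profile is 3-2-5-7. Between /ʃ/ (3) and /g/ (2) sonority does not rise, so the cluster violates the SSP.

no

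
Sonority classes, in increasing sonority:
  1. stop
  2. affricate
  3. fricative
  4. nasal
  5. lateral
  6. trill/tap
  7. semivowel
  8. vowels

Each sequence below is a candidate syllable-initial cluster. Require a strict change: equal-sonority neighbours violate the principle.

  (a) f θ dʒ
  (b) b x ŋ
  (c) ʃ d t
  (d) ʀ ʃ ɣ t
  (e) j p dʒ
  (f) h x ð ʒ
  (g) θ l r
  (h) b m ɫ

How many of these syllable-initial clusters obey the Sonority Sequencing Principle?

3

(a) sonority 3-3-2: ill-formed.
(b) sonority 1-3-4: well-formed.
(c) sonority 3-1-1: ill-formed.
(d) sonority 6-3-3-1: ill-formed.
(e) sonority 7-1-2: ill-formed.
(f) sonority 3-3-3-3: ill-formed.
(g) sonority 3-5-6: well-formed.
(h) sonority 1-4-5: well-formed.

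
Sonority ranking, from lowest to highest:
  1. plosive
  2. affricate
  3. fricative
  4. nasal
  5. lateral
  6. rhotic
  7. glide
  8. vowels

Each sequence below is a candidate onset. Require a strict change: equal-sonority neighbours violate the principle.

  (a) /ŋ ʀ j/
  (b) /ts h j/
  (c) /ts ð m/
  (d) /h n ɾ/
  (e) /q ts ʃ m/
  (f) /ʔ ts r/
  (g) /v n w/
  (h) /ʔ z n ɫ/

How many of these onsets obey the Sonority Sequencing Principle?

8

(a) 4-6-7 → obeys
(b) 2-3-7 → obeys
(c) 2-3-4 → obeys
(d) 3-4-6 → obeys
(e) 1-2-3-4 → obeys
(f) 1-2-6 → obeys
(g) 3-4-7 → obeys
(h) 1-3-4-5 → obeys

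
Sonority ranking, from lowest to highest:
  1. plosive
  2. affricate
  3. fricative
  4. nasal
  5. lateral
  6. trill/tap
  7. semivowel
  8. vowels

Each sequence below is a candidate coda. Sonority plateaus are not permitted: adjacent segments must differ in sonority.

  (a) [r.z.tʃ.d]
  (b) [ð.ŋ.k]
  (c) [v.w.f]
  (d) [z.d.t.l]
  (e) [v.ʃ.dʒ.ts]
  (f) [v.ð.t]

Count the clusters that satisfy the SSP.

1

(a) [r.z.tʃ.d]: profile 6-3-2-1 — obeys.
(b) [ð.ŋ.k]: profile 3-4-1 — violates.
(c) [v.w.f]: profile 3-7-3 — violates.
(d) [z.d.t.l]: profile 3-1-1-5 — violates.
(e) [v.ʃ.dʒ.ts]: profile 3-3-2-2 — violates.
(f) [v.ð.t]: profile 3-3-1 — violates.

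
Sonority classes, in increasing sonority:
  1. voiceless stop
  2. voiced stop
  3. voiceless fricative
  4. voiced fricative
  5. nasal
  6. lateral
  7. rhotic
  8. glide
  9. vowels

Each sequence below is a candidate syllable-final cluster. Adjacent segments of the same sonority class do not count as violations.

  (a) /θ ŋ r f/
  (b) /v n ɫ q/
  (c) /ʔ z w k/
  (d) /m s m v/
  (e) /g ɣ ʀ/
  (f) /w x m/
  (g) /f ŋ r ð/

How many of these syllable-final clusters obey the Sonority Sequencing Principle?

0

(a) /θ ŋ r f/: profile 3-5-7-3 — violates.
(b) /v n ɫ q/: profile 4-5-6-1 — violates.
(c) /ʔ z w k/: profile 1-4-8-1 — violates.
(d) /m s m v/: profile 5-3-5-4 — violates.
(e) /g ɣ ʀ/: profile 2-4-7 — violates.
(f) /w x m/: profile 8-3-5 — violates.
(g) /f ŋ r ð/: profile 3-5-7-4 — violates.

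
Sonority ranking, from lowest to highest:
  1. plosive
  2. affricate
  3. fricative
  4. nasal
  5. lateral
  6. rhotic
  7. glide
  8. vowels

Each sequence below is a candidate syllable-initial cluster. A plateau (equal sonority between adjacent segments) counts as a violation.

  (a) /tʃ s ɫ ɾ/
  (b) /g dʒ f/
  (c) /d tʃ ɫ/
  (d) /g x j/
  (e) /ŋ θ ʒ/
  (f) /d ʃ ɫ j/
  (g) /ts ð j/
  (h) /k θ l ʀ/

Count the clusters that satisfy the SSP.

(a) 2-3-5-6 → obeys
(b) 1-2-3 → obeys
(c) 1-2-5 → obeys
(d) 1-3-7 → obeys
(e) 4-3-3 → violates
(f) 1-3-5-7 → obeys
(g) 2-3-7 → obeys
(h) 1-3-5-6 → obeys

7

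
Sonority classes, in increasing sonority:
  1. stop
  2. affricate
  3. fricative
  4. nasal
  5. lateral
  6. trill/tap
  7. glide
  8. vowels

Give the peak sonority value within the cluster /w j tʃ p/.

/w/: glide = 7.
/j/: glide = 7.
/tʃ/: affricate = 2.
/p/: stop = 1.
The maximum is 7.

7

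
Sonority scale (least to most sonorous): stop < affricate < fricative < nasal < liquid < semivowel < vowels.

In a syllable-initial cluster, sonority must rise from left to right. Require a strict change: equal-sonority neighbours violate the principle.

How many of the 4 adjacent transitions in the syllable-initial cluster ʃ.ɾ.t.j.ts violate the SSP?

2

/ʃ/: fricative = 3.
/ɾ/: liquid = 5.
/t/: stop = 1.
/j/: semivowel = 6.
/ts/: affricate = 2.
/ʃ/→/ɾ/: 3→5 (rises) — ok.
/ɾ/→/t/: 5→1 (does not rise) — violation.
/t/→/j/: 1→6 (rises) — ok.
/j/→/ts/: 6→2 (does not rise) — violation.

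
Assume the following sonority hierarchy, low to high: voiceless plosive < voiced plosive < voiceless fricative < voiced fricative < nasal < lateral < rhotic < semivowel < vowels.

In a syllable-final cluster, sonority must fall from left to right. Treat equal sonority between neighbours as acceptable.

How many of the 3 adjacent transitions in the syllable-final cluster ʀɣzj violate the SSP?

1

/ʀ/: rhotic = 7.
/ɣ/: voiced fricative = 4.
/z/: voiced fricative = 4.
/j/: semivowel = 8.
/ʀ/→/ɣ/: 7→4 (falls) — ok.
/ɣ/→/z/: 4→4 (plateau, allowed) — ok.
/z/→/j/: 4→8 (does not fall) — violation.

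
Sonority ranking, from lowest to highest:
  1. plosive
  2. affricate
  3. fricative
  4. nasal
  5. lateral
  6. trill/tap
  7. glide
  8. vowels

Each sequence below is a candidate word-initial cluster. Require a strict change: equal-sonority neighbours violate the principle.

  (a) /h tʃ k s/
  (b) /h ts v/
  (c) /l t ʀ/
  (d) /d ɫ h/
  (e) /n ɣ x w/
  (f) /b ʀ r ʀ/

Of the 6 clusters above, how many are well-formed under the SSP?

(a) /h tʃ k s/: profile 3-2-1-3 — violates.
(b) /h ts v/: profile 3-2-3 — violates.
(c) /l t ʀ/: profile 5-1-6 — violates.
(d) /d ɫ h/: profile 1-5-3 — violates.
(e) /n ɣ x w/: profile 4-3-3-7 — violates.
(f) /b ʀ r ʀ/: profile 1-6-6-6 — violates.

0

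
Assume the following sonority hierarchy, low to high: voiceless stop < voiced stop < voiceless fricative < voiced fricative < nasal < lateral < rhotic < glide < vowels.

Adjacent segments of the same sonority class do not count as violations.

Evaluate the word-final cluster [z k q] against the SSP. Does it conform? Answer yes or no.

yes

/z/: voiced fricative = 4.
/k/: voiceless stop = 1.
/q/: voiceless stop = 1.
The profile 4-1-1 is non-increasing (plateaus allowed), so the word-final cluster satisfies the SSP.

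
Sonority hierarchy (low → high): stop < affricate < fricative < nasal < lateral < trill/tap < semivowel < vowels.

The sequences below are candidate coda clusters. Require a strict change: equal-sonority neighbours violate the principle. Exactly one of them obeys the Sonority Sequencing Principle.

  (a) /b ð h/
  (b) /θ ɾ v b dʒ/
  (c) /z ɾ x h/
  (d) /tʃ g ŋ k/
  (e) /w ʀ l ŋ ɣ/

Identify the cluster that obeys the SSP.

e

(a) sonority 1-3-3: ill-formed.
(b) sonority 3-6-3-1-2: ill-formed.
(c) sonority 3-6-3-3: ill-formed.
(d) sonority 2-1-4-1: ill-formed.
(e) sonority 7-6-5-4-3: well-formed.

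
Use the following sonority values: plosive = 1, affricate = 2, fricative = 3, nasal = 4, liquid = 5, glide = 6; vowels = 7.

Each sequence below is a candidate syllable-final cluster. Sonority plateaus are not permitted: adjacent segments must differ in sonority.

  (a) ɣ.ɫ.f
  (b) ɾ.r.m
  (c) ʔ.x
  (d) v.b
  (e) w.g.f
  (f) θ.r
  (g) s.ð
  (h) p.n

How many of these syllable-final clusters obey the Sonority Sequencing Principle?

(a) 3-5-3 → violates
(b) 5-5-4 → violates
(c) 1-3 → violates
(d) 3-1 → obeys
(e) 6-1-3 → violates
(f) 3-5 → violates
(g) 3-3 → violates
(h) 1-4 → violates

1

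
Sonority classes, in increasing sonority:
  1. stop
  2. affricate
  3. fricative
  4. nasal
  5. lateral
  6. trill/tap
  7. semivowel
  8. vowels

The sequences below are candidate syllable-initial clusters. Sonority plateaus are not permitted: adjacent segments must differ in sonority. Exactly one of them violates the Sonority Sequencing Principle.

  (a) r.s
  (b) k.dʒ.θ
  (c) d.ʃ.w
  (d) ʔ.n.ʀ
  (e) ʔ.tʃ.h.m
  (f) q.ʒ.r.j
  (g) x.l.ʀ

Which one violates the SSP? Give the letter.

a

(a) 6-3 → violates
(b) 1-2-3 → obeys
(c) 1-3-7 → obeys
(d) 1-4-6 → obeys
(e) 1-2-3-4 → obeys
(f) 1-3-6-7 → obeys
(g) 3-5-6 → obeys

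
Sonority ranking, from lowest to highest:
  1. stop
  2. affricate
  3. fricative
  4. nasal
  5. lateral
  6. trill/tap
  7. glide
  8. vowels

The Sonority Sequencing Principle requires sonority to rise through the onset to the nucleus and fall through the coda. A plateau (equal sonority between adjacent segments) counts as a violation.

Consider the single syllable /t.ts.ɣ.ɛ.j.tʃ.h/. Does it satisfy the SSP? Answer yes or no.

Onset: /t/ is a stop (sonority 1), /ts/ is an affricate (sonority 2), /ɣ/ is a fricative (sonority 3); then the nucleus /ɛ/ (sonority 8).
Onset profile 1-2-3-8 — rises to the nucleus.
Coda: /j/ is a glide (sonority 7), /tʃ/ is an affricate (sonority 2), /h/ is a fricative (sonority 3).
Coda profile 8-7-2-3 — does not strictly fall throughout.

no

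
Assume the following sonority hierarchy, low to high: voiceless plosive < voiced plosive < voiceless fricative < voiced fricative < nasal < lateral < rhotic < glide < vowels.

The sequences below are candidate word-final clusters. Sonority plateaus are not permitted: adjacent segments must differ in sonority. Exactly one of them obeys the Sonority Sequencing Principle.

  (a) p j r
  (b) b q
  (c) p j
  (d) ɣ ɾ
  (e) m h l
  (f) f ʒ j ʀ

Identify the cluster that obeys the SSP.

b

(a) sonority 1-8-7: ill-formed.
(b) sonority 2-1: well-formed.
(c) sonority 1-8: ill-formed.
(d) sonority 4-7: ill-formed.
(e) sonority 5-3-6: ill-formed.
(f) sonority 3-4-8-7: ill-formed.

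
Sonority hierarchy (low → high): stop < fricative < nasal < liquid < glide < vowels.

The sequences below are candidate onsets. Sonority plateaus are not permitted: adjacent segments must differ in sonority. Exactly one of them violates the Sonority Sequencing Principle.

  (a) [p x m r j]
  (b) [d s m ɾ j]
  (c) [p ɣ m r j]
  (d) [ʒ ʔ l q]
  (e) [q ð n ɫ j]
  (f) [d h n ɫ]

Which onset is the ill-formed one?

(a) 1-2-3-4-5 → obeys
(b) 1-2-3-4-5 → obeys
(c) 1-2-3-4-5 → obeys
(d) 2-1-4-1 → violates
(e) 1-2-3-4-5 → obeys
(f) 1-2-3-4 → obeys

d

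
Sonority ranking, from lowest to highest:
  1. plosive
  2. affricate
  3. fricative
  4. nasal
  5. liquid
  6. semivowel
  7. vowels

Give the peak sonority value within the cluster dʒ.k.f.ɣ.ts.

/dʒ/ is an affricate (sonority 2).
/k/ is a plosive (sonority 1).
/f/ is a fricative (sonority 3).
/ɣ/ is a fricative (sonority 3).
/ts/ is an affricate (sonority 2).
The maximum is 3.

3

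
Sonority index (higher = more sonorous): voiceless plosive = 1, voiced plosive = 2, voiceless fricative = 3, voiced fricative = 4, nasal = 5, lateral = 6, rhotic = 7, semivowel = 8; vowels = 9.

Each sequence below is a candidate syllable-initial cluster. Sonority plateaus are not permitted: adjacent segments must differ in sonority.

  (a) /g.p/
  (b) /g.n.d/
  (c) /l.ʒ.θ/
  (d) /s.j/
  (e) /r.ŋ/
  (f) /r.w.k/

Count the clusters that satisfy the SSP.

1

(a) /g.p/: profile 2-1 — violates.
(b) /g.n.d/: profile 2-5-2 — violates.
(c) /l.ʒ.θ/: profile 6-4-3 — violates.
(d) /s.j/: profile 3-8 — obeys.
(e) /r.ŋ/: profile 7-5 — violates.
(f) /r.w.k/: profile 7-8-1 — violates.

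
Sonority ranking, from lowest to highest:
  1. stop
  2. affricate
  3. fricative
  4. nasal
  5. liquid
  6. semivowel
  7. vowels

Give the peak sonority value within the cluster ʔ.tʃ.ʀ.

5

/ʔ/: stop = 1.
/tʃ/: affricate = 2.
/ʀ/: liquid = 5.
The maximum is 5.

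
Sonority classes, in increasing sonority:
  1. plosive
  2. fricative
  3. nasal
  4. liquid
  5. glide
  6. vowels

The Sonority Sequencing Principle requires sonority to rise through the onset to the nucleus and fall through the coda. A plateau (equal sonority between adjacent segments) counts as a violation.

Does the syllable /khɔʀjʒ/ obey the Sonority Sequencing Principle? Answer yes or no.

Onset: /k/ is a plosive (sonority 1), /h/ is a fricative (sonority 2); then the nucleus /ɔ/ (sonority 6).
Onset profile 1-2-6 — rises to the nucleus.
Coda: /ʀ/ is a liquid (sonority 4), /j/ is a glide (sonority 5), /ʒ/ is a fricative (sonority 2).
Coda profile 6-4-5-2 — does not strictly fall throughout.

no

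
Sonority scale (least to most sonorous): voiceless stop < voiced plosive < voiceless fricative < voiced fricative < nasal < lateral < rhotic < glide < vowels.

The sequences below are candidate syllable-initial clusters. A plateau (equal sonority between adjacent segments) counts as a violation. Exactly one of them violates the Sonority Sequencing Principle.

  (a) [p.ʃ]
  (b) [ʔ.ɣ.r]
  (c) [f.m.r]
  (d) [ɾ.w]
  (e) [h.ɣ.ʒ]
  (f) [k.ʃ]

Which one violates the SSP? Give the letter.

e

(a) [p.ʃ]: profile 1-3 — obeys.
(b) [ʔ.ɣ.r]: profile 1-4-7 — obeys.
(c) [f.m.r]: profile 3-5-7 — obeys.
(d) [ɾ.w]: profile 7-8 — obeys.
(e) [h.ɣ.ʒ]: profile 3-4-4 — violates.
(f) [k.ʃ]: profile 1-3 — obeys.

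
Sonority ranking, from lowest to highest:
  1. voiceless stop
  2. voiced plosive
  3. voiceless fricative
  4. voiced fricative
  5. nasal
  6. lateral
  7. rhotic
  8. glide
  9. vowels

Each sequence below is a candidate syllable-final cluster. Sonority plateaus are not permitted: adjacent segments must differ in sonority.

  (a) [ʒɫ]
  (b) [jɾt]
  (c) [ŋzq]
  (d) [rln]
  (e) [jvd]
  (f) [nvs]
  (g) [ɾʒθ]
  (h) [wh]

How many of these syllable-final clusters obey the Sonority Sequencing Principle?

(a) sonority 4-6: ill-formed.
(b) sonority 8-7-1: well-formed.
(c) sonority 5-4-1: well-formed.
(d) sonority 7-6-5: well-formed.
(e) sonority 8-4-2: well-formed.
(f) sonority 5-4-3: well-formed.
(g) sonority 7-4-3: well-formed.
(h) sonority 8-3: well-formed.

7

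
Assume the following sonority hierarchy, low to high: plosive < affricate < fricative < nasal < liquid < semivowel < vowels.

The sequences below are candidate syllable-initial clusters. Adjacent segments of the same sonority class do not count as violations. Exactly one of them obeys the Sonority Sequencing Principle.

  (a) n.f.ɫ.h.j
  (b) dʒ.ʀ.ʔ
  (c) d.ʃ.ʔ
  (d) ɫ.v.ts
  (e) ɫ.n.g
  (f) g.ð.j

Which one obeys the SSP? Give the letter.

f

(a) n.f.ɫ.h.j: profile 4-3-5-3-6 — violates.
(b) dʒ.ʀ.ʔ: profile 2-5-1 — violates.
(c) d.ʃ.ʔ: profile 1-3-1 — violates.
(d) ɫ.v.ts: profile 5-3-2 — violates.
(e) ɫ.n.g: profile 5-4-1 — violates.
(f) g.ð.j: profile 1-3-6 — obeys.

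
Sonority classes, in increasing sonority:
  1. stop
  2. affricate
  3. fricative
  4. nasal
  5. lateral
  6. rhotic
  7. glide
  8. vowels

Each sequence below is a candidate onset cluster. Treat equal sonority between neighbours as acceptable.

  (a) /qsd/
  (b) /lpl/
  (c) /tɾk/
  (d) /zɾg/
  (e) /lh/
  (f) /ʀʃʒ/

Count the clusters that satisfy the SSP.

(a) /qsd/: profile 1-3-1 — violates.
(b) /lpl/: profile 5-1-5 — violates.
(c) /tɾk/: profile 1-6-1 — violates.
(d) /zɾg/: profile 3-6-1 — violates.
(e) /lh/: profile 5-3 — violates.
(f) /ʀʃʒ/: profile 6-3-3 — violates.

0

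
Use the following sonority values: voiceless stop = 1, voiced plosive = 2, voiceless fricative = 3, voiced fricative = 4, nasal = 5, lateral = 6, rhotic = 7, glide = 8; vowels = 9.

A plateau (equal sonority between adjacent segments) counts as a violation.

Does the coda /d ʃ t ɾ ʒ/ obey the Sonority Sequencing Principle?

/d/ is a voiced plosive (sonority 2).
/ʃ/ is a voiceless fricative (sonority 3).
/t/ is a voiceless stop (sonority 1).
/ɾ/ is a rhotic (sonority 7).
/ʒ/ is a voiced fricative (sonority 4).
The profile is 2-3-1-7-4. Between /d/ (2) and /ʃ/ (3) sonority does not fall, so the cluster violates the SSP.

no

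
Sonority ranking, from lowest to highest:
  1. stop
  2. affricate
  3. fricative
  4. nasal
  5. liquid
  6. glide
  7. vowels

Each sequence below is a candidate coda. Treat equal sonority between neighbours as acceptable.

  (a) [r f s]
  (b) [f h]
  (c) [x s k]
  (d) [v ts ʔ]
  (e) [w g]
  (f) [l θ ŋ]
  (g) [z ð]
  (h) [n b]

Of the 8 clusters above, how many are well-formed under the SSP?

(a) 5-3-3 → obeys
(b) 3-3 → obeys
(c) 3-3-1 → obeys
(d) 3-2-1 → obeys
(e) 6-1 → obeys
(f) 5-3-4 → violates
(g) 3-3 → obeys
(h) 4-1 → obeys

7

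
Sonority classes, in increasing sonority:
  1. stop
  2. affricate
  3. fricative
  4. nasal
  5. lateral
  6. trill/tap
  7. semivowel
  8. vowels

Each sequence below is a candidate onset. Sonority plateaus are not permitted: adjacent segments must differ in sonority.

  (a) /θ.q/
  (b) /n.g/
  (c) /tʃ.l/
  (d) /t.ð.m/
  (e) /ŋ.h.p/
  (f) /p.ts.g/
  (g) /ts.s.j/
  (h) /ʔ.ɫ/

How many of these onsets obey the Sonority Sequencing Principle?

4

(a) sonority 3-1: ill-formed.
(b) sonority 4-1: ill-formed.
(c) sonority 2-5: well-formed.
(d) sonority 1-3-4: well-formed.
(e) sonority 4-3-1: ill-formed.
(f) sonority 1-2-1: ill-formed.
(g) sonority 2-3-7: well-formed.
(h) sonority 1-5: well-formed.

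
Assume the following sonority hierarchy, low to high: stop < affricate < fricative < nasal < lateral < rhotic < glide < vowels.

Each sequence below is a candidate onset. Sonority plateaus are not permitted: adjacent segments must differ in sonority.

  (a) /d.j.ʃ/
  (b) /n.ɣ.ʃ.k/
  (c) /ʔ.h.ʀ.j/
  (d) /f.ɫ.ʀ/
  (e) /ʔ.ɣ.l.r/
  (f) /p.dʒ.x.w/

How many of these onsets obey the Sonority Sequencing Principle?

4

(a) /d.j.ʃ/: profile 1-7-3 — violates.
(b) /n.ɣ.ʃ.k/: profile 4-3-3-1 — violates.
(c) /ʔ.h.ʀ.j/: profile 1-3-6-7 — obeys.
(d) /f.ɫ.ʀ/: profile 3-5-6 — obeys.
(e) /ʔ.ɣ.l.r/: profile 1-3-5-6 — obeys.
(f) /p.dʒ.x.w/: profile 1-2-3-7 — obeys.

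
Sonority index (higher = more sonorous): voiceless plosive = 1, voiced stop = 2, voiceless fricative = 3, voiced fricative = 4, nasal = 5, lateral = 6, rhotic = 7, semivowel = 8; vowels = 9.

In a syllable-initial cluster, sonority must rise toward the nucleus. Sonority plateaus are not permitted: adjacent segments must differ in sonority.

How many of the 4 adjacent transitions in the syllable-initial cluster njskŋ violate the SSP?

2

/n/: nasal = 5.
/j/: semivowel = 8.
/s/: voiceless fricative = 3.
/k/: voiceless plosive = 1.
/ŋ/: nasal = 5.
/n/→/j/: 5→8 (rises) — ok.
/j/→/s/: 8→3 (does not rise) — violation.
/s/→/k/: 3→1 (does not rise) — violation.
/k/→/ŋ/: 1→5 (rises) — ok.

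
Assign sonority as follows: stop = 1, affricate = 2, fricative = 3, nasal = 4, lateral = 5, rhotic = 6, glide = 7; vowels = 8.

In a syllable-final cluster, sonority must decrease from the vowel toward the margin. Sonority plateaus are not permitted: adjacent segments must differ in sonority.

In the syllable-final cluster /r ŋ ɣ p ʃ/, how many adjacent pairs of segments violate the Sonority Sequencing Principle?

1

/r/: rhotic = 6.
/ŋ/: nasal = 4.
/ɣ/: fricative = 3.
/p/: stop = 1.
/ʃ/: fricative = 3.
/r/→/ŋ/: 6→4 (falls) — ok.
/ŋ/→/ɣ/: 4→3 (falls) — ok.
/ɣ/→/p/: 3→1 (falls) — ok.
/p/→/ʃ/: 1→3 (does not fall) — violation.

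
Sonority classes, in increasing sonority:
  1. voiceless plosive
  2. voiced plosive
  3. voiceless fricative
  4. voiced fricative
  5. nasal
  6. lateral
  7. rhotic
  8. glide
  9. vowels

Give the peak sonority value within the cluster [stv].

/s/: voiceless fricative = 3.
/t/: voiceless plosive = 1.
/v/: voiced fricative = 4.
The maximum is 4.

4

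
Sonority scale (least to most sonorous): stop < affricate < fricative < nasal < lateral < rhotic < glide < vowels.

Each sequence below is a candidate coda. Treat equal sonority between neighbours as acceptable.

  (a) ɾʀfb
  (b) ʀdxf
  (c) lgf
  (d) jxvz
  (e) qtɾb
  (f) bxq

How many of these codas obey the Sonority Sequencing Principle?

(a) ɾʀfb: profile 6-6-3-1 — obeys.
(b) ʀdxf: profile 6-1-3-3 — violates.
(c) lgf: profile 5-1-3 — violates.
(d) jxvz: profile 7-3-3-3 — obeys.
(e) qtɾb: profile 1-1-6-1 — violates.
(f) bxq: profile 1-3-1 — violates.

2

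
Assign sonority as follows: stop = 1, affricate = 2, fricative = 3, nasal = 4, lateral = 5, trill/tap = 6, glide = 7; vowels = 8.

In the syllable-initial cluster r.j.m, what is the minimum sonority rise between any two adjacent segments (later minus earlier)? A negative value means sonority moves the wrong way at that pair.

-3

/r/ is a trill/tap (sonority 6).
/j/ is a glide (sonority 7).
/m/ is a nasal (sonority 4).
/r/→/j/: change +1.
/j/→/m/: change -3.
Minimum = -3.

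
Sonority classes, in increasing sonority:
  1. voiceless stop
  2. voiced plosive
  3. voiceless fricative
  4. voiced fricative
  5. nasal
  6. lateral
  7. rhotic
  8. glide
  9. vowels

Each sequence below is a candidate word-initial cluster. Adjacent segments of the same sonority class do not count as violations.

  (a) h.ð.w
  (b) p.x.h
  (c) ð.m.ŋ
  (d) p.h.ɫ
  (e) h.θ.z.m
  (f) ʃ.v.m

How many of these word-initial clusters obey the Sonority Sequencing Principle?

6

(a) h.ð.w: profile 3-4-8 — obeys.
(b) p.x.h: profile 1-3-3 — obeys.
(c) ð.m.ŋ: profile 4-5-5 — obeys.
(d) p.h.ɫ: profile 1-3-6 — obeys.
(e) h.θ.z.m: profile 3-3-4-5 — obeys.
(f) ʃ.v.m: profile 3-4-5 — obeys.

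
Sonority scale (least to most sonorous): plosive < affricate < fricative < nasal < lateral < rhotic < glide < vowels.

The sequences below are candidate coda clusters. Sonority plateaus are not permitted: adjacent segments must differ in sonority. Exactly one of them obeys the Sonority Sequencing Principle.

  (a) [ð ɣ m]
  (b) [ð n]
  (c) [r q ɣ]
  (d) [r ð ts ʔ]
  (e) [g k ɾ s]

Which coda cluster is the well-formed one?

d

(a) 3-3-4 → violates
(b) 3-4 → violates
(c) 6-1-3 → violates
(d) 6-3-2-1 → obeys
(e) 1-1-6-3 → violates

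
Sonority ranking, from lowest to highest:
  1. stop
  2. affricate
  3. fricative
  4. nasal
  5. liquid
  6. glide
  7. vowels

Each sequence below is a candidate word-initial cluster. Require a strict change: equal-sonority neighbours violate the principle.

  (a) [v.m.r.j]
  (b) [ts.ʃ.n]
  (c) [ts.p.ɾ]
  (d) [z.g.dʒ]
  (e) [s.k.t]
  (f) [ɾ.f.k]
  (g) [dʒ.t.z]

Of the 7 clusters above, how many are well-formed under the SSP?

2

(a) sonority 3-4-5-6: well-formed.
(b) sonority 2-3-4: well-formed.
(c) sonority 2-1-5: ill-formed.
(d) sonority 3-1-2: ill-formed.
(e) sonority 3-1-1: ill-formed.
(f) sonority 5-3-1: ill-formed.
(g) sonority 2-1-3: ill-formed.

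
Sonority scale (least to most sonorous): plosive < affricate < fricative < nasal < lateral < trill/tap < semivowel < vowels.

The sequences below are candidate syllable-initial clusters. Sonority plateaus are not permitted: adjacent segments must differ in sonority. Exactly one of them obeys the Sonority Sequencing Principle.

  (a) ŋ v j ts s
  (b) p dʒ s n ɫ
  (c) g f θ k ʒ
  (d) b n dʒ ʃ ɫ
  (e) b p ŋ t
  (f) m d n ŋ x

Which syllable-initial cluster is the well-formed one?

(a) 4-3-7-2-3 → violates
(b) 1-2-3-4-5 → obeys
(c) 1-3-3-1-3 → violates
(d) 1-4-2-3-5 → violates
(e) 1-1-4-1 → violates
(f) 4-1-4-4-3 → violates

b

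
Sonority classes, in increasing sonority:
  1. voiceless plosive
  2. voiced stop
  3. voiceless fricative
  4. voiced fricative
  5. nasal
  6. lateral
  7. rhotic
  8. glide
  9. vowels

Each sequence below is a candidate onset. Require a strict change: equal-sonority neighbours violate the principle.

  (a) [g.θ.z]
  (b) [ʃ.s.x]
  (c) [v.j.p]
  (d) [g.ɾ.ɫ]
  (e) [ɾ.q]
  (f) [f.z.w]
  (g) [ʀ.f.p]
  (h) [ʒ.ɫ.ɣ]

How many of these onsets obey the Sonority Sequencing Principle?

(a) [g.θ.z]: profile 2-3-4 — obeys.
(b) [ʃ.s.x]: profile 3-3-3 — violates.
(c) [v.j.p]: profile 4-8-1 — violates.
(d) [g.ɾ.ɫ]: profile 2-7-6 — violates.
(e) [ɾ.q]: profile 7-1 — violates.
(f) [f.z.w]: profile 3-4-8 — obeys.
(g) [ʀ.f.p]: profile 7-3-1 — violates.
(h) [ʒ.ɫ.ɣ]: profile 4-6-4 — violates.

2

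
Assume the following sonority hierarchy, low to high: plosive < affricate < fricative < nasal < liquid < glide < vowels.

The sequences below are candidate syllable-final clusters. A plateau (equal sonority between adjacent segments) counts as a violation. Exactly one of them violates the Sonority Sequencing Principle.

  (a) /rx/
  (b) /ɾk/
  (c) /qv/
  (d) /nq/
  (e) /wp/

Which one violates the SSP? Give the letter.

c

(a) /rx/: profile 5-3 — obeys.
(b) /ɾk/: profile 5-1 — obeys.
(c) /qv/: profile 1-3 — violates.
(d) /nq/: profile 4-1 — obeys.
(e) /wp/: profile 6-1 — obeys.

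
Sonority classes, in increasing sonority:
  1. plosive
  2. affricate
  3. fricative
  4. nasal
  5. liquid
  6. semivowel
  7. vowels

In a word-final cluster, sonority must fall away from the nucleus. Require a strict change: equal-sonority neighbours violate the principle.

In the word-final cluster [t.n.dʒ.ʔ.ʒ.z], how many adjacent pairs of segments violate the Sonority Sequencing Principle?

/t/ — plosive, sonority 1.
/n/ — nasal, sonority 4.
/dʒ/ — affricate, sonority 2.
/ʔ/ — plosive, sonority 1.
/ʒ/ — fricative, sonority 3.
/z/ — fricative, sonority 3.
/t/→/n/: 1→4 (does not fall) — violation.
/n/→/dʒ/: 4→2 (falls) — ok.
/dʒ/→/ʔ/: 2→1 (falls) — ok.
/ʔ/→/ʒ/: 1→3 (does not fall) — violation.
/ʒ/→/z/: 3→3 (plateau) — violation.

3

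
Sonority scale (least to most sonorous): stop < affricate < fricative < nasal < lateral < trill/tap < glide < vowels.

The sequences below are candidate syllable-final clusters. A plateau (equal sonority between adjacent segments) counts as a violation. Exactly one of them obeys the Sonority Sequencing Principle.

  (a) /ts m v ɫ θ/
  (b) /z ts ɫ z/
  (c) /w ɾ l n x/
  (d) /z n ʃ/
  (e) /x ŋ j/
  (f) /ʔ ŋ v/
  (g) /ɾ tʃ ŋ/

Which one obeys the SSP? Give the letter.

(a) 2-4-3-5-3 → violates
(b) 3-2-5-3 → violates
(c) 7-6-5-4-3 → obeys
(d) 3-4-3 → violates
(e) 3-4-7 → violates
(f) 1-4-3 → violates
(g) 6-2-4 → violates

c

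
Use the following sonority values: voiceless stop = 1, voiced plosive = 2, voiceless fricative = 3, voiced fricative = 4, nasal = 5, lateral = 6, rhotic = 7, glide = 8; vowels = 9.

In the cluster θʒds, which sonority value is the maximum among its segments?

/θ/: voiceless fricative = 3.
/ʒ/: voiced fricative = 4.
/d/: voiced plosive = 2.
/s/: voiceless fricative = 3.
The maximum is 4.

4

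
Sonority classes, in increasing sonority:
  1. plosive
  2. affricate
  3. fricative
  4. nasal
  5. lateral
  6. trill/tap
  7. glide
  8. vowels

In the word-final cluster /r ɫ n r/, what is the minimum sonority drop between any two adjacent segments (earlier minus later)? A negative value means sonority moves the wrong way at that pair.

-2

/r/ is a trill/tap (sonority 6).
/ɫ/ is a lateral (sonority 5).
/n/ is a nasal (sonority 4).
/r/ is a trill/tap (sonority 6).
/r/→/ɫ/: change +1.
/ɫ/→/n/: change +1.
/n/→/r/: change -2.
Minimum = -2.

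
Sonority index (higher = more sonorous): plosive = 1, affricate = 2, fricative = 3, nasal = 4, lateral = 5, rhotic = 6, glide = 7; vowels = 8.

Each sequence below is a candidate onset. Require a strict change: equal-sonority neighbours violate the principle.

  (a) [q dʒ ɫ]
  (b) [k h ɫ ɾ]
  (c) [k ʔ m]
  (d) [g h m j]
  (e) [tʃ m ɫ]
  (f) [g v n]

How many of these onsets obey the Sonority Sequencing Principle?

5

(a) [q dʒ ɫ]: profile 1-2-5 — obeys.
(b) [k h ɫ ɾ]: profile 1-3-5-6 — obeys.
(c) [k ʔ m]: profile 1-1-4 — violates.
(d) [g h m j]: profile 1-3-4-7 — obeys.
(e) [tʃ m ɫ]: profile 2-4-5 — obeys.
(f) [g v n]: profile 1-3-4 — obeys.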